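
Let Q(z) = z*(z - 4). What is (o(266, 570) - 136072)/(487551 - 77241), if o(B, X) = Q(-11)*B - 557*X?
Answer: -204836/205155 ≈ -0.99845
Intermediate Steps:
Q(z) = z*(-4 + z)
o(B, X) = -557*X + 165*B (o(B, X) = (-11*(-4 - 11))*B - 557*X = (-11*(-15))*B - 557*X = 165*B - 557*X = -557*X + 165*B)
(o(266, 570) - 136072)/(487551 - 77241) = ((-557*570 + 165*266) - 136072)/(487551 - 77241) = ((-317490 + 43890) - 136072)/410310 = (-273600 - 136072)*(1/410310) = -409672*1/410310 = -204836/205155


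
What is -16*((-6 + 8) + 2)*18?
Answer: -1152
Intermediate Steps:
-16*((-6 + 8) + 2)*18 = -16*(2 + 2)*18 = -16*4*18 = -64*18 = -1152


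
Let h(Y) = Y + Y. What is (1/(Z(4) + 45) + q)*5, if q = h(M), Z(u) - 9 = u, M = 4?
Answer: 2325/58 ≈ 40.086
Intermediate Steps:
Z(u) = 9 + u
h(Y) = 2*Y
q = 8 (q = 2*4 = 8)
(1/(Z(4) + 45) + q)*5 = (1/((9 + 4) + 45) + 8)*5 = (1/(13 + 45) + 8)*5 = (1/58 + 8)*5 = (465/58)*5 = 2325/58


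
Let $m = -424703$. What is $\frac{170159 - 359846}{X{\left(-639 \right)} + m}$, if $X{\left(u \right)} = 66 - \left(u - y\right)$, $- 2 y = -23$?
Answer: $\frac{379374}{847973} \approx 0.44739$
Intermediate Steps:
$y = \frac{23}{2}$ ($y = \left(- \frac{1}{2}\right) \left(-23\right) = \frac{23}{2} \approx 11.5$)
$X{\left(u \right)} = \frac{155}{2} - u$ ($X{\left(u \right)} = 66 - \left(- \frac{23}{2} + u\right) = \frac{155}{2} - u$)
$\frac{170159 - 359846}{X{\left(-639 \right)} + m} = \frac{170159 - 359846}{\left(\frac{155}{2} - -639\right) - 424703} = - \frac{189687}{\left(\frac{155}{2} + 639\right) - 424703} = - \frac{189687}{\frac{1433}{2} - 424703} = - \frac{189687}{- \frac{847973}{2}} = \left(-189687\right) \left(- \frac{2}{847973}\right) = \frac{379374}{847973}$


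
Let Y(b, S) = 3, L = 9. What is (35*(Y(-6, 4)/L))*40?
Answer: 1400/3 ≈ 466.67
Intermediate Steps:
(35*(Y(-6, 4)/L))*40 = (35*(3/9))*40 = (35*(3*(⅑)))*40 = (35*(⅓))*40 = (35/3)*40 = 1400/3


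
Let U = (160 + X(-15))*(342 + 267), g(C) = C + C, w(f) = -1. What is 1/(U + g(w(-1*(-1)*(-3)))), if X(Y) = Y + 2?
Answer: 1/89521 ≈ 1.1171e-5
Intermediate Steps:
X(Y) = 2 + Y
g(C) = 2*C
U = 89523 (U = (160 + (2 - 15))*(342 + 267) = (160 - 13)*609 = 147*609 = 89523)
1/(U + g(w(-1*(-1)*(-3)))) = 1/(89523 + 2*(-1)) = 1/(89523 - 2) = 1/89521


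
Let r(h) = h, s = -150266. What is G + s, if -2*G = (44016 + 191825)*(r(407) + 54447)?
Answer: -6468561373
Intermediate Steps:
G = -6468411107 (G = -(44016 + 191825)*(407 + 54447)/2 = -235841*54854/2 = -½*12936822214 = -6468411107)
G + s = -6468411107 - 150266 = -6468561373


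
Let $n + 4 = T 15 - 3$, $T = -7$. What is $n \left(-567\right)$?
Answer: $63504$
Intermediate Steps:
$n = -112$ ($n = -4 - 108 = -112$)
$n \left(-567\right) = \left(-112\right) \left(-567\right) = 63504$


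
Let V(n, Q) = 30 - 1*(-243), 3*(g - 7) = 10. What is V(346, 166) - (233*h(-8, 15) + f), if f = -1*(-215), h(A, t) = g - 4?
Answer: -4253/3 ≈ -1417.7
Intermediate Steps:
g = 31/3 (g = 7 + (1/3)*10 = 7 + 10/3 = 31/3 ≈ 10.333)
V(n, Q) = 273 (V(n, Q) = 30 + 243 = 273)
h(A, t) = 19/3 (h(A, t) = 31/3 - 4 = 19/3)
f = 215
V(346, 166) - (233*h(-8, 15) + f) = 273 - (233*(19/3) + 215) = 273 - (4427/3 + 215) = 273 - 1*5072/3 = 273 - 5072/3 = -4253/3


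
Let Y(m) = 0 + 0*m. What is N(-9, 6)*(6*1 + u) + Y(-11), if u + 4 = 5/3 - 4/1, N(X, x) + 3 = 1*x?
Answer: -1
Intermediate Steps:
N(X, x) = -3 + x (N(X, x) = -3 + 1*x = -3 + x)
u = -19/3 (u = -4 + (5/3 - 4/1) = -4 + (5*(1/3) - 4*1) = -4 + (5/3 - 4) = -4 - 7/3 = -19/3 ≈ -6.3333)
Y(m) = 0 (Y(m) = 0 + 0 = 0)
N(-9, 6)*(6*1 + u) + Y(-11) = (-3 + 6)*(6*1 - 19/3) + 0 = 3*(6 - 19/3) + 0 = 3*(-1/3) + 0 = -1 + 0 = -1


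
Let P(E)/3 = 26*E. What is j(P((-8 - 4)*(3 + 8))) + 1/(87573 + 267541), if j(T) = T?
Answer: -3656253743/355114 ≈ -10296.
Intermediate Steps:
P(E) = 78*E (P(E) = 3*(26*E) = 78*E)
j(P((-8 - 4)*(3 + 8))) + 1/(87573 + 267541) = 78*((-8 - 4)*(3 + 8)) + 1/(87573 + 267541) = 78*(-12*11) + 1/355114 = 78*(-132) + 1/355114 = -10296 + 1/355114 = -3656253743/355114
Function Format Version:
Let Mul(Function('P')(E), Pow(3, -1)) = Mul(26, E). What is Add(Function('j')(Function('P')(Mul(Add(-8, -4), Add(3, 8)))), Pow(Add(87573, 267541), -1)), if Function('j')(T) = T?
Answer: Rational(-3656253743, 355114) ≈ -10296.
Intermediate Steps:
Function('P')(E) = Mul(78, E) (Function('P')(E) = Mul(3, Mul(26, E)) = Mul(78, E))
Add(Function('j')(Function('P')(Mul(Add(-8, -4), Add(3, 8)))), Pow(Add(87573, 267541), -1)) = Add(Mul(78, Mul(Add(-8, -4), Add(3, 8))), Pow(Add(87573, 267541), -1)) = Add(Mul(78, Mul(-12, 11)), Pow(355114, -1)) = Add(Mul(78, -132), Rational(1, 355114)) = Add(-10296, Rational(1, 355114)) = Rational(-3656253743, 355114)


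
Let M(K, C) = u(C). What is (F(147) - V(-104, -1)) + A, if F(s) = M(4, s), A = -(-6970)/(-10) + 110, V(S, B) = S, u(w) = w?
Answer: -336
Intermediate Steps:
A = -587 (A = -(-6970)*(-1)/10 + 110 = -85*41/5 + 110 = -697 + 110 = -587)
M(K, C) = C
F(s) = s
(F(147) - V(-104, -1)) + A = (147 - 1*(-104)) - 587 = (147 + 104) - 587 = 251 - 587 = -336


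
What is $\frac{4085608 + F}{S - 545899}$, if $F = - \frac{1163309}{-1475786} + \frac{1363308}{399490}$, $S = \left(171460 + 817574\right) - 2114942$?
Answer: $- \frac{92643102902367293}{37908979197865230} \approx -2.4438$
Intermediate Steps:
$S = -1125908$ ($S = 989034 - 2114942 = -1125908$)
$F = \frac{95256968173}{22675451890}$ ($F = \left(-1163309\right) \left(- \frac{1}{1475786}\right) + 1363308 \cdot \frac{1}{399490} = \frac{1163309}{1475786} + \frac{681654}{199745} = \frac{95256968173}{22675451890} \approx 4.2009$)
$\frac{4085608 + F}{S - 545899} = \frac{4085608 + \frac{95256968173}{22675451890}}{-1125908 - 545899} = \frac{92643102902367293}{22675451890 \left(-1671807\right)} = \frac{92643102902367293}{22675451890} \left(- \frac{1}{1671807}\right) = - \frac{92643102902367293}{37908979197865230}$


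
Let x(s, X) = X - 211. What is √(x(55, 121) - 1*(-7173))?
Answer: 3*√787 ≈ 84.161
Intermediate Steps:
x(s, X) = -211 + X
√(x(55, 121) - 1*(-7173)) = √((-211 + 121) - 1*(-7173)) = √(-90 + 7173) = √7083 = 3*√787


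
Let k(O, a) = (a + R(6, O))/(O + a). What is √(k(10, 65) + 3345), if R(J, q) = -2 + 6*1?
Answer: 8*√1307/5 ≈ 57.844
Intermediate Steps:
R(J, q) = 4 (R(J, q) = -2 + 6 = 4)
k(O, a) = (4 + a)/(O + a) (k(O, a) = (a + 4)/(O + a) = (4 + a)/(O + a))
√(k(10, 65) + 3345) = √((4 + 65)/(10 + 65) + 3345) = √(69/75 + 3345) = √((1/75)*69 + 3345) = √(23/25 + 3345) = √(83648/25) = 8*√1307/5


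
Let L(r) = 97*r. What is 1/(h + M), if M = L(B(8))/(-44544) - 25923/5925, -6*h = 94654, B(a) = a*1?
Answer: -10996800/173530155863 ≈ -6.3371e-5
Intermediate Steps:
B(a) = a
h = -47327/3 (h = -⅙*94654 = -47327/3 ≈ -15776.)
M = -48304663/10996800 (M = (97*8)/(-44544) - 25923/5925 = 776*(-1/44544) - 25923*1/5925 = -97/5568 - 8641/1975 = -48304663/10996800 ≈ -4.3926)
1/(h + M) = 1/(-47327/3 - 48304663/10996800) = 1/(-173530155863/10996800) = -10996800/173530155863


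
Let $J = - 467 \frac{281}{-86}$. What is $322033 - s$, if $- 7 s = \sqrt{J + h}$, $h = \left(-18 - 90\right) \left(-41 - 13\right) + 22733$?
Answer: $322033 + \frac{\sqrt{222552262}}{602} \approx 3.2206 \cdot 10^{5}$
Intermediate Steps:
$h = 28565$ ($h = \left(-108\right) \left(-54\right) + 22733 = 5832 + 22733 = 28565$)
$J = \frac{131227}{86}$ ($J = - 467 \cdot 281 \left(- \frac{1}{86}\right) = \left(-467\right) \left(- \frac{281}{86}\right) = \frac{131227}{86} \approx 1525.9$)
$s = - \frac{\sqrt{222552262}}{602}$ ($s = - \frac{\sqrt{\frac{131227}{86} + 28565}}{7} = - \frac{\sqrt{\frac{2587817}{86}}}{7} = - \frac{\frac{1}{86} \sqrt{222552262}}{7} = - \frac{\sqrt{222552262}}{602} \approx -24.781$)
$322033 - s = 322033 - - \frac{\sqrt{222552262}}{602} = 322033 + \frac{\sqrt{222552262}}{602}$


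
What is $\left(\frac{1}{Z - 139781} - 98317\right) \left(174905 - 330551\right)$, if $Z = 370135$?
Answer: $\frac{1762513063509591}{115177} \approx 1.5303 \cdot 10^{10}$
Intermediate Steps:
$\left(\frac{1}{Z - 139781} - 98317\right) \left(174905 - 330551\right) = \left(\frac{1}{370135 - 139781} - 98317\right) \left(174905 - 330551\right) = \left(\frac{1}{230354} - 98317\right) \left(-155646\right) = \left(- \frac{22647714217}{230354}\right) \left(-155646\right) = \frac{1762513063509591}{115177}$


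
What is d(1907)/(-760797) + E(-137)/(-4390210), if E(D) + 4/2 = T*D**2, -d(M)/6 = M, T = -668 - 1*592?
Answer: 3007046151599/556676432895 ≈ 5.4018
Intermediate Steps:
T = -1260 (T = -668 - 592 = -1260)
d(M) = -6*M
E(D) = -2 - 1260*D**2
d(1907)/(-760797) + E(-137)/(-4390210) = -6*1907/(-760797) + (-2 - 1260*(-137)**2)/(-4390210) = -11442*(-1/760797) + (-2 - 1260*18769)*(-1/4390210) = 3814/253599 + (-2 - 23648940)*(-1/4390210) = 3814/253599 - 23648942*(-1/4390210) = 3814/253599 + 11824471/2195105 = 3007046151599/556676432895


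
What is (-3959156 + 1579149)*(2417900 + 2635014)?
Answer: -12025970690398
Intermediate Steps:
(-3959156 + 1579149)*(2417900 + 2635014) = -2380007*5052914 = -12025970690398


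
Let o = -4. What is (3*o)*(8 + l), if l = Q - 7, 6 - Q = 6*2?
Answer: 60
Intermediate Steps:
Q = -6 (Q = 6 - 6*2 = 6 - 1*12 = 6 - 12 = -6)
l = -13 (l = -6 - 7 = -13)
(3*o)*(8 + l) = (3*(-4))*(8 - 13) = -12*(-5) = 60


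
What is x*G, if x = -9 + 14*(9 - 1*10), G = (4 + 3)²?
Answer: -1127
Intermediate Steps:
G = 49 (G = 7² = 49)
x = -23 (x = -9 + 14*(9 - 10) = -9 + 14*(-1) = -9 - 14 = -23)
x*G = -23*49 = -1127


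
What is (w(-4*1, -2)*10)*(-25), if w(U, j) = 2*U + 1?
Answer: 1750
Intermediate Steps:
w(U, j) = 1 + 2*U
(w(-4*1, -2)*10)*(-25) = ((1 + 2*(-4*1))*10)*(-25) = ((1 + 2*(-4))*10)*(-25) = ((1 - 8)*10)*(-25) = -7*10*(-25) = -70*(-25) = 1750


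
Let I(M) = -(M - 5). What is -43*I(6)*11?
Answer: 473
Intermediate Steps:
I(M) = 5 - M (I(M) = -(-5 + M) = 5 - M)
-43*I(6)*11 = -43*(5 - 1*6)*11 = -43*(5 - 6)*11 = -(-43)*11 = -43*(-11) = 473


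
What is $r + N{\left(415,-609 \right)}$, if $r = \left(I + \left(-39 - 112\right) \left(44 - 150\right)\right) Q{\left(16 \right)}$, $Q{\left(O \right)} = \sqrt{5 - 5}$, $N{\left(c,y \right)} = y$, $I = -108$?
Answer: $-609$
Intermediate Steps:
$Q{\left(O \right)} = 0$ ($Q{\left(O \right)} = \sqrt{0} = 0$)
$r = 0$ ($r = \left(-108 + \left(-39 - 112\right) \left(44 - 150\right)\right) 0 = \left(-108 - -16006\right) 0 = \left(-108 + 16006\right) 0 = 15898 \cdot 0 = 0$)
$r + N{\left(415,-609 \right)} = 0 - 609 = -609$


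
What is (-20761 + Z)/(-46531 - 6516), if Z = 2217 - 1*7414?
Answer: 25958/53047 ≈ 0.48934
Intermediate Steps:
Z = -5197 (Z = 2217 - 7414 = -5197)
(-20761 + Z)/(-46531 - 6516) = (-20761 - 5197)/(-46531 - 6516) = -25958/(-53047) = -25958*(-1/53047) = 25958/53047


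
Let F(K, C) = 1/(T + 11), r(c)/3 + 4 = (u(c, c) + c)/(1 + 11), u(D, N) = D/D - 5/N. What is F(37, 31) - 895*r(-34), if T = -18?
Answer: 17222349/952 ≈ 18091.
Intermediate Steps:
u(D, N) = 1 - 5/N
r(c) = -12 + c/4 + (-5 + c)/(4*c) (r(c) = -12 + 3*(((-5 + c)/c + c)/(1 + 11)) = -12 + 3*((c + (-5 + c)/c)/12) = -12 + 3*((c + (-5 + c)/c)*(1/12)) = -12 + 3*(c/12 + (-5 + c)/(12*c)) = -12 + (c/4 + (-5 + c)/(4*c)) = -12 + c/4 + (-5 + c)/(4*c))
F(K, C) = -⅐ (F(K, C) = 1/(-18 + 11) = 1/(-7) = -⅐)
F(37, 31) - 895*r(-34) = -⅐ - 895*(-5 - 34 - 34*(-48 - 34))/(4*(-34)) = -⅐ - 895*(-1)*(-5 - 34 - 34*(-82))/(4*34) = -⅐ - 895*(-1)*(-5 - 34 + 2788)/(4*34) = -⅐ - 895*(-1)*2749/(4*34) = -⅐ - 895*(-2749/136) = -⅐ + 2460355/136 = 17222349/952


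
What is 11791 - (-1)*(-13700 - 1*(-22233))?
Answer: 20324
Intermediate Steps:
11791 - (-1)*(-13700 - 1*(-22233)) = 11791 - (-1)*(-13700 + 22233) = 11791 - (-1)*8533 = 11791 - 1*(-8533) = 11791 + 8533 = 20324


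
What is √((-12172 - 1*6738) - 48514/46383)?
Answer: 2*I*√10171224218463/46383 ≈ 137.52*I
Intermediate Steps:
√((-12172 - 1*6738) - 48514/46383) = √((-12172 - 6738) - 48514*1/46383) = √(-18910 - 48514/46383) = √(-877151044/46383) = 2*I*√10171224218463/46383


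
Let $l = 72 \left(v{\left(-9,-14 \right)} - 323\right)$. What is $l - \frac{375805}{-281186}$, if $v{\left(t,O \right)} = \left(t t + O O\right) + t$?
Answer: $- \frac{1113120755}{281186} \approx -3958.7$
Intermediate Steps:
$v{\left(t,O \right)} = t + O^{2} + t^{2}$ ($v{\left(t,O \right)} = \left(t^{2} + O^{2}\right) + t = \left(O^{2} + t^{2}\right) + t = t + O^{2} + t^{2}$)
$l = -3960$ ($l = 72 \left(\left(-9 + \left(-14\right)^{2} + \left(-9\right)^{2}\right) - 323\right) = 72 \left(\left(-9 + 196 + 81\right) - 323\right) = 72 \left(268 - 323\right) = 72 \left(-55\right) = -3960$)
$l - \frac{375805}{-281186} = -3960 - \frac{375805}{-281186} = -3960 - - \frac{375805}{281186} = -3960 + \frac{375805}{281186} = - \frac{1113120755}{281186}$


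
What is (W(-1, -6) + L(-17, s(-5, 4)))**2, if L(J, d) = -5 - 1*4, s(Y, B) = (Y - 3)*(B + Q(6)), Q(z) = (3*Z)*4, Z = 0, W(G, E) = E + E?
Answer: 441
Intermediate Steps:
W(G, E) = 2*E
Q(z) = 0 (Q(z) = (3*0)*4 = 0*4 = 0)
s(Y, B) = B*(-3 + Y) (s(Y, B) = (Y - 3)*(B + 0) = (-3 + Y)*B = B*(-3 + Y))
L(J, d) = -9 (L(J, d) = -5 - 4 = -9)
(W(-1, -6) + L(-17, s(-5, 4)))**2 = (2*(-6) - 9)**2 = (-12 - 9)**2 = (-21)**2 = 441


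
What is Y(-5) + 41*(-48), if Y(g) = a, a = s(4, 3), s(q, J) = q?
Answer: -1964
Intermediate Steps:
a = 4
Y(g) = 4
Y(-5) + 41*(-48) = 4 + 41*(-48) = 4 - 1968 = -1964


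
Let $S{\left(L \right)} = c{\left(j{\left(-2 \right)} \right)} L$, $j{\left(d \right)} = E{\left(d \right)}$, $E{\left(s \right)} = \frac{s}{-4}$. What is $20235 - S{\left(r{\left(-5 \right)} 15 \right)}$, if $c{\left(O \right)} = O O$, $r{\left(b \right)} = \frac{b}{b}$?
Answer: $\frac{80925}{4} \approx 20231.0$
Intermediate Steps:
$r{\left(b \right)} = 1$
$E{\left(s \right)} = - \frac{s}{4}$ ($E{\left(s \right)} = s \left(- \frac{1}{4}\right) = - \frac{s}{4}$)
$j{\left(d \right)} = - \frac{d}{4}$
$c{\left(O \right)} = O^{2}$
$S{\left(L \right)} = \frac{L}{4}$ ($S{\left(L \right)} = \left(\left(- \frac{1}{4}\right) \left(-2\right)\right)^{2} L = \frac{L}{4}$)
$20235 - S{\left(r{\left(-5 \right)} 15 \right)} = 20235 - \frac{1 \cdot 15}{4} = 20235 - \frac{1}{4} \cdot 15 = 20235 - \frac{15}{4} = \frac{80925}{4}$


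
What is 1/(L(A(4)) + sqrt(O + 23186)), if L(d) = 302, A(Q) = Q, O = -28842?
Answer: 151/48430 - I*sqrt(1414)/48430 ≈ 0.0031179 - 0.00077644*I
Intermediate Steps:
1/(L(A(4)) + sqrt(O + 23186)) = 1/(302 + sqrt(-28842 + 23186)) = 1/(302 + sqrt(-5656)) = 1/(302 + 2*I*sqrt(1414))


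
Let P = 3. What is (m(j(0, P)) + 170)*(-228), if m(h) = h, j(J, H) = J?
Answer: -38760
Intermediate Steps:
(m(j(0, P)) + 170)*(-228) = (0 + 170)*(-228) = 170*(-228) = -38760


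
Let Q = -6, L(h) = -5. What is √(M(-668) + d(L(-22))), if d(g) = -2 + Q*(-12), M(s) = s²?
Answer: 37*√326 ≈ 668.05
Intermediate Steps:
d(g) = 70 (d(g) = -2 - 6*(-12) = -2 + 72 = 70)
√(M(-668) + d(L(-22))) = √((-668)² + 70) = √(446224 + 70) = √446294 = 37*√326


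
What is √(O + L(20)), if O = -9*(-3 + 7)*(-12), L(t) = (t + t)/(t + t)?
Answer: √433 ≈ 20.809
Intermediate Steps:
L(t) = 1 (L(t) = (2*t)/((2*t)) = (2*t)*(1/(2*t)) = 1)
O = 432 (O = -9*4*(-12) = -36*(-12) = 432)
√(O + L(20)) = √(432 + 1) = √433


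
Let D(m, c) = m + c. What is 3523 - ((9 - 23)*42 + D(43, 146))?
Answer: 3922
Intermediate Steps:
D(m, c) = c + m
3523 - ((9 - 23)*42 + D(43, 146)) = 3523 - ((9 - 23)*42 + (146 + 43)) = 3523 - (-14*42 + 189) = 3523 - (-588 + 189) = 3523 - 1*(-399) = 3523 + 399 = 3922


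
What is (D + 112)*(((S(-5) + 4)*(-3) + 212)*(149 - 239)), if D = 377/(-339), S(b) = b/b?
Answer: -222162810/113 ≈ -1.9660e+6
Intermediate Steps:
S(b) = 1
D = -377/339 (D = 377*(-1/339) = -377/339 ≈ -1.1121)
(D + 112)*(((S(-5) + 4)*(-3) + 212)*(149 - 239)) = (-377/339 + 112)*(((1 + 4)*(-3) + 212)*(149 - 239)) = 37591*((5*(-3) + 212)*(-90))/339 = 37591*((-15 + 212)*(-90))/339 = 37591*(197*(-90))/339 = (37591/339)*(-17730) = -222162810/113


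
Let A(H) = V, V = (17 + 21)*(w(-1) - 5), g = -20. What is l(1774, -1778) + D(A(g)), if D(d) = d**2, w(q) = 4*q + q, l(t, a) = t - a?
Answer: 147952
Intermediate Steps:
w(q) = 5*q
V = -380 (V = (17 + 21)*(5*(-1) - 5) = 38*(-5 - 5) = 38*(-10) = -380)
A(H) = -380
l(1774, -1778) + D(A(g)) = (1774 - 1*(-1778)) + (-380)**2 = (1774 + 1778) + 144400 = 3552 + 144400 = 147952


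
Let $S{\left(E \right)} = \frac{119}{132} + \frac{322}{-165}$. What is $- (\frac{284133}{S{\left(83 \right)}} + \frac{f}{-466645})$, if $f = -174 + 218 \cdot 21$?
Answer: $\frac{883928322728}{3266515} \approx 2.706 \cdot 10^{5}$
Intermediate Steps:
$S{\left(E \right)} = - \frac{21}{20}$ ($S{\left(E \right)} = 119 \cdot \frac{1}{132} + 322 \left(- \frac{1}{165}\right) = \frac{119}{132} - \frac{322}{165} = - \frac{21}{20}$)
$f = 4404$ ($f = -174 + 4578 = 4404$)
$- (\frac{284133}{S{\left(83 \right)}} + \frac{f}{-466645}) = - (\frac{284133}{- \frac{21}{20}} + \frac{4404}{-466645}) = - (284133 \left(- \frac{20}{21}\right) + 4404 \left(- \frac{1}{466645}\right)) = - (- \frac{1894220}{7} - \frac{4404}{466645}) = \left(-1\right) \left(- \frac{883928322728}{3266515}\right) = \frac{883928322728}{3266515}$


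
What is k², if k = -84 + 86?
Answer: 4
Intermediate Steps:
k = 2
k² = 2² = 4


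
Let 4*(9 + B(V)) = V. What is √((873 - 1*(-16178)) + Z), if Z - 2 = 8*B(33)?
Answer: √17047 ≈ 130.56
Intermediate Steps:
B(V) = -9 + V/4
Z = -4 (Z = 2 + 8*(-9 + (¼)*33) = 2 + 8*(-9 + 33/4) = 2 + 8*(-¾) = 2 - 6 = -4)
√((873 - 1*(-16178)) + Z) = √((873 - 1*(-16178)) - 4) = √((873 + 16178) - 4) = √(17051 - 4) = √17047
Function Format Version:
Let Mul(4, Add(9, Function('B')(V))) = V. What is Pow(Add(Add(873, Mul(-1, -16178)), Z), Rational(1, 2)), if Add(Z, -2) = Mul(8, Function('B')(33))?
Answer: Pow(17047, Rational(1, 2)) ≈ 130.56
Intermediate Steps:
Function('B')(V) = Add(-9, Mul(Rational(1, 4), V))
Z = -4 (Z = Add(2, Mul(8, Add(-9, Mul(Rational(1, 4), 33)))) = Add(2, Mul(8, Add(-9, Rational(33, 4)))) = Add(2, Mul(8, Rational(-3, 4))) = Add(2, -6) = -4)
Pow(Add(Add(873, Mul(-1, -16178)), Z), Rational(1, 2)) = Pow(Add(Add(873, Mul(-1, -16178)), -4), Rational(1, 2)) = Pow(Add(Add(873, 16178), -4), Rational(1, 2)) = Pow(Add(17051, -4), Rational(1, 2)) = Pow(17047, Rational(1, 2))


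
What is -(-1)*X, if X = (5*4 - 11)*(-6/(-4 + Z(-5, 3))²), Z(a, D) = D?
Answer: -54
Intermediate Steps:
X = -54 (X = (5*4 - 11)*(-6/(-4 + 3)²) = (20 - 11)*(-6/((-1)²)) = 9*(-6/1) = 9*(-6*1) = 9*(-6) = -54)
-(-1)*X = -(-1)*(-54) = -1*54 = -54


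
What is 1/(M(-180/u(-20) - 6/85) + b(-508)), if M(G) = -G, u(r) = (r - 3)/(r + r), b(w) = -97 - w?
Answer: 1955/1415643 ≈ 0.0013810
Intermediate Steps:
u(r) = (-3 + r)/(2*r) (u(r) = (-3 + r)/((2*r)) = (-3 + r)*(1/(2*r)) = (-3 + r)/(2*r))
1/(M(-180/u(-20) - 6/85) + b(-508)) = 1/(-(-180*(-40/(-3 - 20)) - 6/85) + (-97 - 1*(-508))) = 1/(-(-180/((1/2)*(-1/20)*(-23)) - 6*1/85) + (-97 + 508)) = 1/(-(-180/23/40 - 6/85) + 411) = 1/(-(-180*40/23 - 6/85) + 411) = 1/(-(-7200/23 - 6/85) + 411) = 1/(-1*(-612138/1955) + 411) = 1/(612138/1955 + 411) = 1/(1415643/1955) = 1955/1415643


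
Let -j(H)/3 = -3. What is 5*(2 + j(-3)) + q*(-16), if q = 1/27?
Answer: 1469/27 ≈ 54.407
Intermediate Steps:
q = 1/27 ≈ 0.037037
j(H) = 9 (j(H) = -3*(-3) = 9)
5*(2 + j(-3)) + q*(-16) = 5*(2 + 9) + (1/27)*(-16) = 5*11 - 16/27 = 55 - 16/27 = 1469/27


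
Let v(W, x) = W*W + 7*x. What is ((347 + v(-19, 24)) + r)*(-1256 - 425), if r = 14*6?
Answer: -1613760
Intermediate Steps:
r = 84
v(W, x) = W² + 7*x
((347 + v(-19, 24)) + r)*(-1256 - 425) = ((347 + ((-19)² + 7*24)) + 84)*(-1256 - 425) = ((347 + (361 + 168)) + 84)*(-1681) = ((347 + 529) + 84)*(-1681) = (876 + 84)*(-1681) = 960*(-1681) = -1613760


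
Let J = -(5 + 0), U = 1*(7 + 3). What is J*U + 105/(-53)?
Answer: -2755/53 ≈ -51.981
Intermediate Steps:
U = 10 (U = 1*10 = 10)
J = -5 (J = -1*5 = -5)
J*U + 105/(-53) = -5*10 + 105/(-53) = -50 + 105*(-1/53) = -50 - 105/53 = -2755/53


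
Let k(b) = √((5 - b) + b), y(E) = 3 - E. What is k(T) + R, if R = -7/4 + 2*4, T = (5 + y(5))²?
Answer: 25/4 + √5 ≈ 8.4861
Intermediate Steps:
T = 9 (T = (5 + (3 - 1*5))² = (5 + (3 - 5))² = (5 - 2)² = 3² = 9)
k(b) = √5
R = 25/4 (R = -7*¼ + 8 = -7/4 + 8 = 25/4 ≈ 6.2500)
k(T) + R = √5 + 25/4 = 25/4 + √5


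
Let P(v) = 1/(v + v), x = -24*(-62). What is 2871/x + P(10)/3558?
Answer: 8512577/4411920 ≈ 1.9294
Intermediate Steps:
x = 1488
P(v) = 1/(2*v)
2871/x + P(10)/3558 = 2871/1488 + ((½)/10)/3558 = 2871*(1/1488) + ((½)*(⅒))*(1/3558) = 957/496 + (1/20)*(1/3558) = 957/496 + 1/71160 = 8512577/4411920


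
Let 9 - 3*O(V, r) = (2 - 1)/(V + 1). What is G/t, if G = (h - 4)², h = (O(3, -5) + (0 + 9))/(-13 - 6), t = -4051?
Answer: -1113025/210587184 ≈ -0.0052853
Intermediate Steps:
O(V, r) = 3 - 1/(3*(1 + V)) (O(V, r) = 3 - (2 - 1)/(3*(V + 1)) = 3 - 1/(3*(1 + V)))
h = -143/228 (h = ((8 + 9*3)/(3*(1 + 3)) + (0 + 9))/(-13 - 6) = ((⅓)*(8 + 27)/4 + 9)/(-19) = ((⅓)*(¼)*35 + 9)*(-1/19) = (35/12 + 9)*(-1/19) = (143/12)*(-1/19) = -143/228 ≈ -0.62719)
G = 1113025/51984 (G = (-143/228 - 4)² = (-1055/228)² = 1113025/51984 ≈ 21.411)
G/t = (1113025/51984)/(-4051) = (1113025/51984)*(-1/4051) = -1113025/210587184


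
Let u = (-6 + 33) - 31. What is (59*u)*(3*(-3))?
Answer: 2124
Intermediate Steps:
u = -4 (u = 27 - 31 = -4)
(59*u)*(3*(-3)) = (59*(-4))*(3*(-3)) = -236*(-9) = 2124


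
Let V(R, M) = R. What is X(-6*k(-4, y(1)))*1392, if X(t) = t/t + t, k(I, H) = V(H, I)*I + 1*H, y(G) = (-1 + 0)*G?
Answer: -23664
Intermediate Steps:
y(G) = -G
k(I, H) = H + H*I (k(I, H) = H*I + 1*H = H*I + H = H + H*I)
X(t) = 1 + t
X(-6*k(-4, y(1)))*1392 = (1 - 6*(-1*1)*(1 - 4))*1392 = (1 - (-6)*(-3))*1392 = (1 - 6*3)*1392 = (1 - 18)*1392 = -17*1392 = -23664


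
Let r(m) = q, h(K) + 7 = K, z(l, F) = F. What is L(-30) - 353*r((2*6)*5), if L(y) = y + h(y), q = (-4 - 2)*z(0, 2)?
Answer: 4169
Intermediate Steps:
h(K) = -7 + K
q = -12 (q = (-4 - 2)*2 = -6*2 = -12)
r(m) = -12
L(y) = -7 + 2*y (L(y) = y + (-7 + y) = -7 + 2*y)
L(-30) - 353*r((2*6)*5) = (-7 + 2*(-30)) - 353*(-12) = (-7 - 60) + 4236 = -67 + 4236 = 4169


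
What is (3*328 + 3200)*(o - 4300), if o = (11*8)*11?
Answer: -13941088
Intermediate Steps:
o = 968 (o = 88*11 = 968)
(3*328 + 3200)*(o - 4300) = (3*328 + 3200)*(968 - 4300) = (984 + 3200)*(-3332) = 4184*(-3332) = -13941088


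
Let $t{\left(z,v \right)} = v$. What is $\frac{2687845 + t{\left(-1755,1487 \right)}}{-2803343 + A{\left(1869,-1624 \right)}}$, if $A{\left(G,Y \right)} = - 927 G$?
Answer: $- \frac{79098}{133409} \approx -0.5929$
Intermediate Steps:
$\frac{2687845 + t{\left(-1755,1487 \right)}}{-2803343 + A{\left(1869,-1624 \right)}} = \frac{2687845 + 1487}{-2803343 - 1732563} = \frac{2689332}{-2803343 - 1732563} = \frac{2689332}{-4535906} = 2689332 \left(- \frac{1}{4535906}\right) = - \frac{79098}{133409}$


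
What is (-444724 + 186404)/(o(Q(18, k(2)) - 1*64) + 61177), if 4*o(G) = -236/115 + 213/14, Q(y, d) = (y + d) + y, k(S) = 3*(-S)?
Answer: -1663580800/394001071 ≈ -4.2223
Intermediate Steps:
k(S) = -3*S
Q(y, d) = d + 2*y (Q(y, d) = (d + y) + y = d + 2*y)
o(G) = 21191/6440 (o(G) = (-236/115 + 213/14)/4 = (¼)*(21191/1610) = 21191/6440)
(-444724 + 186404)/(o(Q(18, k(2)) - 1*64) + 61177) = (-444724 + 186404)/(21191/6440 + 61177) = -258320/394001071/6440 = -258320*6440/394001071 = -1663580800/394001071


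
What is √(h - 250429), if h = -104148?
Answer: I*√354577 ≈ 595.46*I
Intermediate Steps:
√(h - 250429) = √(-104148 - 250429) = √(-354577) = I*√354577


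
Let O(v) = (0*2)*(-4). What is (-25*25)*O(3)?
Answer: 0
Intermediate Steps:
O(v) = 0 (O(v) = 0*(-4) = 0)
(-25*25)*O(3) = -25*25*0 = -625*0 = 0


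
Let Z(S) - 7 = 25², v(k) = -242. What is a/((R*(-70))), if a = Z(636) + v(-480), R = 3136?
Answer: -39/21952 ≈ -0.0017766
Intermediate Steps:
Z(S) = 632 (Z(S) = 7 + 25² = 7 + 625 = 632)
a = 390 (a = 632 - 242 = 390)
a/((R*(-70))) = 390/((3136*(-70))) = 390/(-219520) = 390*(-1/219520) = -39/21952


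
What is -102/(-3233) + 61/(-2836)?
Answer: 92059/9168788 ≈ 0.010040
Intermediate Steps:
-102/(-3233) + 61/(-2836) = -102*(-1/3233) + 61*(-1/2836) = 102/3233 - 61/2836 = 92059/9168788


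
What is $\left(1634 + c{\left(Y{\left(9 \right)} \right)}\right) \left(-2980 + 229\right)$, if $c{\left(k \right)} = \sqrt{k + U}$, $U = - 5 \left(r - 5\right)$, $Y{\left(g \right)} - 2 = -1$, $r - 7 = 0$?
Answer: $-4495134 - 8253 i \approx -4.4951 \cdot 10^{6} - 8253.0 i$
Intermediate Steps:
$r = 7$ ($r = 7 + 0 = 7$)
$Y{\left(g \right)} = 1$ ($Y{\left(g \right)} = 2 - 1 = 1$)
$U = -10$ ($U = - 5 \left(7 - 5\right) = \left(-5\right) 2 = -10$)
$c{\left(k \right)} = \sqrt{-10 + k}$ ($c{\left(k \right)} = \sqrt{k - 10} = \sqrt{-10 + k}$)
$\left(1634 + c{\left(Y{\left(9 \right)} \right)}\right) \left(-2980 + 229\right) = \left(1634 + \sqrt{-10 + 1}\right) \left(-2980 + 229\right) = \left(1634 + \sqrt{-9}\right) \left(-2751\right) = \left(1634 + 3 i\right) \left(-2751\right) = -4495134 - 8253 i$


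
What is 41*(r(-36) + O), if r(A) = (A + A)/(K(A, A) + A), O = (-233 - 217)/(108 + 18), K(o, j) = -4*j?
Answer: -3649/21 ≈ -173.76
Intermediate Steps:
O = -25/7 (O = -450/126 = -450*1/126 = -25/7 ≈ -3.5714)
r(A) = -⅔ (r(A) = (A + A)/(-4*A + A) = (2*A)/((-3*A)) = (2*A)*(-1/(3*A)) = -⅔)
41*(r(-36) + O) = 41*(-⅔ - 25/7) = 41*(-89/21) = -3649/21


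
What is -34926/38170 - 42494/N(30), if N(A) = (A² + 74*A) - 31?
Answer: -864941197/58953565 ≈ -14.672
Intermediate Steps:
N(A) = -31 + A² + 74*A
-34926/38170 - 42494/N(30) = -34926/38170 - 42494/(-31 + 30² + 74*30) = -34926*1/38170 - 42494/(-31 + 900 + 2220) = -17463/19085 - 42494/3089 = -864941197/58953565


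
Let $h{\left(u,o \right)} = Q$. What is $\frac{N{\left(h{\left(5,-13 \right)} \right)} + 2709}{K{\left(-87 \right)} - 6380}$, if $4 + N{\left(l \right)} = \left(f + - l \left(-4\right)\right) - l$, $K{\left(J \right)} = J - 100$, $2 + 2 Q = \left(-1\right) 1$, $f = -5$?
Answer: $- \frac{1797}{4378} \approx -0.41046$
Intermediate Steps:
$Q = - \frac{3}{2}$ ($Q = -1 + \frac{\left(-1\right) 1}{2} = -1 + \frac{1}{2} \left(-1\right) = -1 - \frac{1}{2} = - \frac{3}{2} \approx -1.5$)
$h{\left(u,o \right)} = - \frac{3}{2}$
$K{\left(J \right)} = -100 + J$
$N{\left(l \right)} = -9 + 3 l$ ($N{\left(l \right)} = -4 - \left(5 + l - - l \left(-4\right)\right) = -4 + \left(\left(-5 + 4 l\right) - l\right) = -4 + \left(-5 + 3 l\right) = -9 + 3 l$)
$\frac{N{\left(h{\left(5,-13 \right)} \right)} + 2709}{K{\left(-87 \right)} - 6380} = \frac{\left(-9 + 3 \left(- \frac{3}{2}\right)\right) + 2709}{\left(-100 - 87\right) - 6380} = \frac{\left(-9 - \frac{9}{2}\right) + 2709}{-187 - 6380} = \frac{- \frac{27}{2} + 2709}{-6567} = \frac{5391}{2} \left(- \frac{1}{6567}\right) = - \frac{1797}{4378}$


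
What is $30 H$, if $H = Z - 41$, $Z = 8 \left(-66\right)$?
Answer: $-17070$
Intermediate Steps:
$Z = -528$
$H = -569$ ($H = -528 - 41 = -569$)
$30 H = 30 \left(-569\right) = -17070$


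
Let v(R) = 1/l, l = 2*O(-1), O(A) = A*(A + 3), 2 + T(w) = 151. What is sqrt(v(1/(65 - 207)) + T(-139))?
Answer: sqrt(595)/2 ≈ 12.196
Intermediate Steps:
T(w) = 149 (T(w) = -2 + 151 = 149)
O(A) = A*(3 + A)
l = -4 (l = 2*(-(3 - 1)) = 2*(-1*2) = 2*(-2) = -4)
v(R) = -1/4 (v(R) = 1/(-4) = -1/4)
sqrt(v(1/(65 - 207)) + T(-139)) = sqrt(-1/4 + 149) = sqrt(595/4) = sqrt(595)/2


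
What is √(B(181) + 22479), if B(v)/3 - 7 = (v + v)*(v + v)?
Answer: 4*√25977 ≈ 644.70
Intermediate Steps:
B(v) = 21 + 12*v² (B(v) = 21 + 3*((v + v)*(v + v)) = 21 + 3*((2*v)*(2*v)) = 21 + 3*(4*v²) = 21 + 12*v²)
√(B(181) + 22479) = √((21 + 12*181²) + 22479) = √((21 + 12*32761) + 22479) = √((21 + 393132) + 22479) = √(393153 + 22479) = √415632 = 4*√25977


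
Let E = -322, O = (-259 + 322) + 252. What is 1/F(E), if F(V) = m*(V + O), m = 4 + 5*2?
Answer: -1/98 ≈ -0.010204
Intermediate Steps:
O = 315 (O = 63 + 252 = 315)
m = 14 (m = 4 + 10 = 14)
F(V) = 4410 + 14*V (F(V) = 14*(V + 315) = 14*(315 + V) = 4410 + 14*V)
1/F(E) = 1/(4410 + 14*(-322)) = 1/(4410 - 4508) = 1/(-98) = -1/98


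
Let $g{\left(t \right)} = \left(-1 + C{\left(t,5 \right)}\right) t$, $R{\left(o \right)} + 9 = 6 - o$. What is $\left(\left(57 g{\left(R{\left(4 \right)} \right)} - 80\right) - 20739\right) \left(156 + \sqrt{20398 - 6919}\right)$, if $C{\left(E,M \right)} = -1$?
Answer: $-3123276 - 20021 \sqrt{13479} \approx -5.4477 \cdot 10^{6}$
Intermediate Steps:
$R{\left(o \right)} = -3 - o$ ($R{\left(o \right)} = -9 - \left(-6 + o\right) = -3 - o$)
$g{\left(t \right)} = - 2 t$ ($g{\left(t \right)} = \left(-1 - 1\right) t = - 2 t$)
$\left(\left(57 g{\left(R{\left(4 \right)} \right)} - 80\right) - 20739\right) \left(156 + \sqrt{20398 - 6919}\right) = \left(\left(57 \left(- 2 \left(-3 - 4\right)\right) - 80\right) - 20739\right) \left(156 + \sqrt{20398 - 6919}\right) = \left(\left(57 \left(- 2 \left(-3 - 4\right)\right) - 80\right) - 20739\right) \left(156 + \sqrt{13479}\right) = \left(\left(57 \left(\left(-2\right) \left(-7\right)\right) - 80\right) - 20739\right) \left(156 + \sqrt{13479}\right) = \left(\left(57 \cdot 14 - 80\right) - 20739\right) \left(156 + \sqrt{13479}\right) = \left(\left(798 - 80\right) - 20739\right) \left(156 + \sqrt{13479}\right) = \left(718 - 20739\right) \left(156 + \sqrt{13479}\right) = - 20021 \left(156 + \sqrt{13479}\right) = -3123276 - 20021 \sqrt{13479}$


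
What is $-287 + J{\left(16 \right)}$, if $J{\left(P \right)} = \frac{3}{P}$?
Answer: $- \frac{4589}{16} \approx -286.81$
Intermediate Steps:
$-287 + J{\left(16 \right)} = -287 + \frac{3}{16} = - \frac{4589}{16}$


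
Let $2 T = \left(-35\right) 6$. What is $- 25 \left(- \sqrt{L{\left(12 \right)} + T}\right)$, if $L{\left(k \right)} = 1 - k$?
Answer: $50 i \sqrt{29} \approx 269.26 i$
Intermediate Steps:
$T = -105$ ($T = \frac{\left(-35\right) 6}{2} = \frac{1}{2} \left(-210\right) = -105$)
$- 25 \left(- \sqrt{L{\left(12 \right)} + T}\right) = - 25 \left(- \sqrt{\left(1 - 12\right) - 105}\right) = - 25 \left(- \sqrt{-11 - 105}\right) = - 25 \left(- \sqrt{-116}\right) = - 25 \left(- 2 i \sqrt{29}\right) = 50 i \sqrt{29}$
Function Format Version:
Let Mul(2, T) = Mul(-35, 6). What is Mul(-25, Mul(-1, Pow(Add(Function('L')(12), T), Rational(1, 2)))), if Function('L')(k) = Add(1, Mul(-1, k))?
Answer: Mul(50, I, Pow(29, Rational(1, 2))) ≈ Mul(269.26, I)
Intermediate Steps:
T = -105 (T = Mul(Rational(1, 2), Mul(-35, 6)) = Mul(Rational(1, 2), -210) = -105)
Mul(-25, Mul(-1, Pow(Add(Function('L')(12), T), Rational(1, 2)))) = Mul(-25, Mul(-1, Pow(Add(Add(1, Mul(-1, 12)), -105), Rational(1, 2)))) = Mul(-25, Mul(-1, Pow(Add(Add(1, -12), -105), Rational(1, 2)))) = Mul(-25, Mul(-1, Pow(Add(-11, -105), Rational(1, 2)))) = Mul(-25, Mul(-1, Pow(-116, Rational(1, 2)))) = Mul(-25, Mul(-1, Mul(2, I, Pow(29, Rational(1, 2))))) = Mul(-25, Mul(-2, I, Pow(29, Rational(1, 2)))) = Mul(50, I, Pow(29, Rational(1, 2)))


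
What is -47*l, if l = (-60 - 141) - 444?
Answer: 30315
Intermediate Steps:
l = -645 (l = -201 - 444 = -645)
-47*l = -47*(-645) = 30315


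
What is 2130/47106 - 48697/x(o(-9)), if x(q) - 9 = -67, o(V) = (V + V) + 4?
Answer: 382340737/455358 ≈ 839.65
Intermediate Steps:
o(V) = 4 + 2*V (o(V) = 2*V + 4 = 4 + 2*V)
x(q) = -58 (x(q) = 9 - 67 = -58)
2130/47106 - 48697/x(o(-9)) = 2130/47106 - 48697/(-58) = 2130*(1/47106) - 48697*(-1/58) = 355/7851 + 48697/58 = 382340737/455358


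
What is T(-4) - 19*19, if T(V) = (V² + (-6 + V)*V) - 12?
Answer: -317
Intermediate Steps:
T(V) = -12 + V² + V*(-6 + V) (T(V) = (V² + V*(-6 + V)) - 12 = -12 + V² + V*(-6 + V))
T(-4) - 19*19 = (-12 - 6*(-4) + 2*(-4)²) - 19*19 = (-12 + 24 + 2*16) - 361 = (-12 + 24 + 32) - 361 = 44 - 361 = -317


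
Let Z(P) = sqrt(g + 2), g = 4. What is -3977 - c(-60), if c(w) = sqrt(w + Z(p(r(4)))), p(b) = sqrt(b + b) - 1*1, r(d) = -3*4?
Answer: -3977 - I*sqrt(60 - sqrt(6)) ≈ -3977.0 - 7.5862*I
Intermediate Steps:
r(d) = -12
p(b) = -1 + sqrt(2)*sqrt(b) (p(b) = sqrt(2*b) - 1 = sqrt(2)*sqrt(b) - 1 = -1 + sqrt(2)*sqrt(b))
Z(P) = sqrt(6) (Z(P) = sqrt(4 + 2) = sqrt(6))
c(w) = sqrt(w + sqrt(6))
-3977 - c(-60) = -3977 - sqrt(-60 + sqrt(6))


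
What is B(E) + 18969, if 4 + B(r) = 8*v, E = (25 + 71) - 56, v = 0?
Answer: 18965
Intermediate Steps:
E = 40 (E = 96 - 56 = 40)
B(r) = -4 (B(r) = -4 + 8*0 = -4 + 0 = -4)
B(E) + 18969 = -4 + 18969 = 18965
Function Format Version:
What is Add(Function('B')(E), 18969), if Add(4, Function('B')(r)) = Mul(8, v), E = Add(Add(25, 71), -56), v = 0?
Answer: 18965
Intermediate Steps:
E = 40 (E = Add(96, -56) = 40)
Function('B')(r) = -4 (Function('B')(r) = Add(-4, Mul(8, 0)) = Add(-4, 0) = -4)
Add(Function('B')(E), 18969) = Add(-4, 18969) = 18965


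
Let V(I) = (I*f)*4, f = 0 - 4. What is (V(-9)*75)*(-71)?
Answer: -766800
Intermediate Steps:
f = -4
V(I) = -16*I (V(I) = (I*(-4))*4 = -4*I*4 = -16*I)
(V(-9)*75)*(-71) = (-16*(-9)*75)*(-71) = (144*75)*(-71) = 10800*(-71) = -766800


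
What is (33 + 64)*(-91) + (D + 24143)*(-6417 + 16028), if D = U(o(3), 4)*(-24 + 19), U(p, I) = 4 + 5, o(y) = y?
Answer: 231597051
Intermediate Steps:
U(p, I) = 9
D = -45 (D = 9*(-24 + 19) = 9*(-5) = -45)
(33 + 64)*(-91) + (D + 24143)*(-6417 + 16028) = (33 + 64)*(-91) + (-45 + 24143)*(-6417 + 16028) = 97*(-91) + 24098*9611 = -8827 + 231605878 = 231597051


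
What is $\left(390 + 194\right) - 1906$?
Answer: $-1322$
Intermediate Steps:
$\left(390 + 194\right) - 1906 = 584 - 1906 = -1322$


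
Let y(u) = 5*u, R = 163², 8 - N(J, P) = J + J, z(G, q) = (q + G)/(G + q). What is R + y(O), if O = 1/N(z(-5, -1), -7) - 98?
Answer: 156479/6 ≈ 26080.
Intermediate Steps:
z(G, q) = 1 (z(G, q) = (G + q)/(G + q) = 1)
N(J, P) = 8 - 2*J (N(J, P) = 8 - (J + J) = 8 - 2*J)
R = 26569
O = -587/6 (O = 1/(8 - 2*1) - 98 = 1/(8 - 2) - 98 = 1/6 - 98 = ⅙ - 98 = -587/6 ≈ -97.833)
R + y(O) = 26569 + 5*(-587/6) = 26569 - 2935/6 = 156479/6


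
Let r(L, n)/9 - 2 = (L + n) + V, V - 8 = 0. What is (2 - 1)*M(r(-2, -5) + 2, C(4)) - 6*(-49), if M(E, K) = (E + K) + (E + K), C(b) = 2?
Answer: 356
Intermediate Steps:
V = 8 (V = 8 + 0 = 8)
r(L, n) = 90 + 9*L + 9*n (r(L, n) = 18 + 9*((L + n) + 8) = 18 + 9*(8 + L + n) = 18 + (72 + 9*L + 9*n) = 90 + 9*L + 9*n)
M(E, K) = 2*E + 2*K
(2 - 1)*M(r(-2, -5) + 2, C(4)) - 6*(-49) = (2 - 1)*(2*((90 + 9*(-2) + 9*(-5)) + 2) + 2*2) - 6*(-49) = 1*(2*((90 - 18 - 45) + 2) + 4) + 294 = 1*(2*(27 + 2) + 4) + 294 = 1*(2*29 + 4) + 294 = 1*(58 + 4) + 294 = 1*62 + 294 = 62 + 294 = 356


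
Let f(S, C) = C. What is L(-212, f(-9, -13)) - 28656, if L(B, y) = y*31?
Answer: -29059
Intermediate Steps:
L(B, y) = 31*y
L(-212, f(-9, -13)) - 28656 = 31*(-13) - 28656 = -403 - 28656 = -29059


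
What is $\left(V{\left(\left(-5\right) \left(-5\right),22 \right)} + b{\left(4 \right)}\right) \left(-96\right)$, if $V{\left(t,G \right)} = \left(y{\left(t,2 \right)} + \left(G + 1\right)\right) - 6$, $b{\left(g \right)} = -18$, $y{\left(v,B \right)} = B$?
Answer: $-96$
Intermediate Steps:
$V{\left(t,G \right)} = -3 + G$ ($V{\left(t,G \right)} = \left(2 + \left(G + 1\right)\right) - 6 = \left(2 + \left(1 + G\right)\right) - 6 = \left(3 + G\right) - 6 = -3 + G$)
$\left(V{\left(\left(-5\right) \left(-5\right),22 \right)} + b{\left(4 \right)}\right) \left(-96\right) = \left(\left(-3 + 22\right) - 18\right) \left(-96\right) = \left(19 - 18\right) \left(-96\right) = 1 \left(-96\right) = -96$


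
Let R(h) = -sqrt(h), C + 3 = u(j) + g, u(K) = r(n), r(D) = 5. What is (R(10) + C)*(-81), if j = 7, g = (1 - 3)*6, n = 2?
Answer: 810 + 81*sqrt(10) ≈ 1066.1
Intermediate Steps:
g = -12 (g = -2*6 = -12)
u(K) = 5
C = -10 (C = -3 + (5 - 12) = -3 - 7 = -10)
(R(10) + C)*(-81) = (-sqrt(10) - 10)*(-81) = (-10 - sqrt(10))*(-81) = 810 + 81*sqrt(10)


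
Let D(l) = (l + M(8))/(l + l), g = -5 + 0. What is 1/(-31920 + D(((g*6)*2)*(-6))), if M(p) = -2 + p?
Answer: -120/3830339 ≈ -3.1329e-5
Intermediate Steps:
g = -5
D(l) = (6 + l)/(2*l) (D(l) = (l + (-2 + 8))/(l + l) = (l + 6)/((2*l)) = (6 + l)*(1/(2*l)) = (6 + l)/(2*l))
1/(-31920 + D(((g*6)*2)*(-6))) = 1/(-31920 + (6 + (-5*6*2)*(-6))/(2*(((-5*6*2)*(-6))))) = 1/(-31920 + (6 - 30*2*(-6))/(2*((-30*2*(-6))))) = 1/(-31920 + (6 - 60*(-6))/(2*((-60*(-6))))) = 1/(-31920 + (½)*(6 + 360)/360) = 1/(-31920 + (½)*(1/360)*366) = 1/(-31920 + 61/120) = 1/(-3830339/120) = -120/3830339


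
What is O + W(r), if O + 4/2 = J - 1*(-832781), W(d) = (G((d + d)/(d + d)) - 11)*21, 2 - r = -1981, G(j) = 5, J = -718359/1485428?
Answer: 1236845362125/1485428 ≈ 8.3265e+5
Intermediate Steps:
J = -718359/1485428 (J = -718359*1/1485428 = -718359/1485428 ≈ -0.48360)
r = 1983 (r = 2 - 1*(-1981) = 2 + 1981 = 1983)
W(d) = -126 (W(d) = (5 - 11)*21 = -6*21 = -126)
O = 1237032526053/1485428 (O = -2 + (-718359/1485428 - 1*(-832781)) = -2 + (-718359/1485428 + 832781) = -2 + 1237035496909/1485428 = 1237032526053/1485428 ≈ 8.3278e+5)
O + W(r) = 1237032526053/1485428 - 126 = 1236845362125/1485428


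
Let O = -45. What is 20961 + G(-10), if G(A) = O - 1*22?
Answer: 20894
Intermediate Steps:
G(A) = -67 (G(A) = -45 - 1*22 = -45 - 22 = -67)
20961 + G(-10) = 20961 - 67 = 20894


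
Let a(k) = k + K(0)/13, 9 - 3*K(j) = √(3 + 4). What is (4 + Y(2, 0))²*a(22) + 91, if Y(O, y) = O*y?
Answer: 5807/13 - 16*√7/39 ≈ 445.61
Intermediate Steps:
K(j) = 3 - √7/3 (K(j) = 3 - √(3 + 4)/3 = 3 - √7/3)
a(k) = 3/13 + k - √7/39 (a(k) = k + (3 - √7/3)/13 = k + (3 - √7/3)*(1/13) = k + (3/13 - √7/39) = 3/13 + k - √7/39)
(4 + Y(2, 0))²*a(22) + 91 = (4 + 2*0)²*(3/13 + 22 - √7/39) + 91 = (4 + 0)²*(289/13 - √7/39) + 91 = 4²*(289/13 - √7/39) + 91 = 16*(289/13 - √7/39) + 91 = (4624/13 - 16*√7/39) + 91 = 5807/13 - 16*√7/39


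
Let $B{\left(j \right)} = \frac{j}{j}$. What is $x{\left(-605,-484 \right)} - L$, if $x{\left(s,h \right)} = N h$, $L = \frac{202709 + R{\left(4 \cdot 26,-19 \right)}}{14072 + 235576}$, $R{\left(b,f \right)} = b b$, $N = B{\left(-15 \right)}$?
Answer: $- \frac{40347719}{83216} \approx -484.86$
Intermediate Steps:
$B{\left(j \right)} = 1$
$N = 1$
$R{\left(b,f \right)} = b^{2}$
$L = \frac{71175}{83216}$ ($L = \frac{202709 + \left(4 \cdot 26\right)^{2}}{14072 + 235576} = \frac{202709 + 104^{2}}{249648} = \left(202709 + 10816\right) \frac{1}{249648} = 213525 \cdot \frac{1}{249648} = \frac{71175}{83216} \approx 0.8553$)
$x{\left(s,h \right)} = h$ ($x{\left(s,h \right)} = 1 h = h$)
$x{\left(-605,-484 \right)} - L = -484 - \frac{71175}{83216} = - \frac{40347719}{83216}$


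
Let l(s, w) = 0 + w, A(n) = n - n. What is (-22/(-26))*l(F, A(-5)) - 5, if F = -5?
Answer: -5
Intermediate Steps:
A(n) = 0
l(s, w) = w
(-22/(-26))*l(F, A(-5)) - 5 = -22/(-26)*0 - 5 = -22*(-1/26)*0 - 5 = (11/13)*0 - 5 = 0 - 5 = -5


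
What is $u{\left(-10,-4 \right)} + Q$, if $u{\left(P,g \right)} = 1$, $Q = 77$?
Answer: $78$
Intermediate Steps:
$u{\left(-10,-4 \right)} + Q = 1 + 77 = 78$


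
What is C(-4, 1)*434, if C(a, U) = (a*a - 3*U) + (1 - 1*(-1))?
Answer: 6510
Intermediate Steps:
C(a, U) = 2 + a² - 3*U (C(a, U) = (a² - 3*U) + (1 + 1) = (a² - 3*U) + 2 = 2 + a² - 3*U)
C(-4, 1)*434 = (2 + (-4)² - 3*1)*434 = (2 + 16 - 3)*434 = 15*434 = 6510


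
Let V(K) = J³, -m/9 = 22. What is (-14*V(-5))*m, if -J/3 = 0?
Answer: 0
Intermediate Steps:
J = 0 (J = -3*0 = 0)
m = -198 (m = -9*22 = -198)
V(K) = 0 (V(K) = 0³ = 0)
(-14*V(-5))*m = -14*0*(-198) = 0*(-198) = 0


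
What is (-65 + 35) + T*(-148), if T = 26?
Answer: -3878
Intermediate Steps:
(-65 + 35) + T*(-148) = (-65 + 35) + 26*(-148) = -30 - 3848 = -3878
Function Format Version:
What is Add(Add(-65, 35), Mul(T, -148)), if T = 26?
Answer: -3878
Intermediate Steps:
Add(Add(-65, 35), Mul(T, -148)) = Add(Add(-65, 35), Mul(26, -148)) = Add(-30, -3848) = -3878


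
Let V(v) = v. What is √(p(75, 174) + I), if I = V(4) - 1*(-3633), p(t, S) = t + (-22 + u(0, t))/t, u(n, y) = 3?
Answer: √835143/15 ≈ 60.924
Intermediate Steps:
p(t, S) = t - 19/t (p(t, S) = t + (-22 + 3)/t = t - 19/t)
I = 3637 (I = 4 - 1*(-3633) = 4 + 3633 = 3637)
√(p(75, 174) + I) = √((75 - 19/75) + 3637) = √(5606/75 + 3637) = √(278381/75) = √835143/15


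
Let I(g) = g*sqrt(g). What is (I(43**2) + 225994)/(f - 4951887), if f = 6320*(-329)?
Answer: -305501/7031167 ≈ -0.043450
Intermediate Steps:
f = -2079280
I(g) = g**(3/2)
(I(43**2) + 225994)/(f - 4951887) = ((43**2)**(3/2) + 225994)/(-2079280 - 4951887) = (1849**(3/2) + 225994)/(-7031167) = (79507 + 225994)*(-1/7031167) = 305501*(-1/7031167) = -305501/7031167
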